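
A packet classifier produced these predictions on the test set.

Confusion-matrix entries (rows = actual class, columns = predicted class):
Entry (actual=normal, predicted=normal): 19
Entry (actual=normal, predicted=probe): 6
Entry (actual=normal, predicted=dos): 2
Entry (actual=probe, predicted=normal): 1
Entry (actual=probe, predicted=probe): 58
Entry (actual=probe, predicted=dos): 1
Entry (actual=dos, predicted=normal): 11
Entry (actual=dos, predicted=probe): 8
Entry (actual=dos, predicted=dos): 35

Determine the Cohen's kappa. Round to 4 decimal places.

0.6773

Observed agreement pₒ = trace/N = 112/141 = 0.79433
Expected agreement pₑ = Σ (rowᵢ·colᵢ)/N² = (27·31 + 60·72 + 54·38)/141² = 0.36261
κ = (pₒ − pₑ)/(1 − pₑ) = (0.79433 − 0.36261)/(1 − 0.36261) = 0.6773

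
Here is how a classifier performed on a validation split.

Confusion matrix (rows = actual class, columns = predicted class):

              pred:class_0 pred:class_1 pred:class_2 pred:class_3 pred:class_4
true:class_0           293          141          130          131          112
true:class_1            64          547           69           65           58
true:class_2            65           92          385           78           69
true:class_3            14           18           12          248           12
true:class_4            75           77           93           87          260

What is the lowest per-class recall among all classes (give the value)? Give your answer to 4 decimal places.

Per-class recall (TP/(TP+FN)):
  class_0: TP=293, FN=141+130+131+112=514 → 293/807 = 0.36307
  class_1: TP=547, FN=64+69+65+58=256 → 547/803 = 0.68120
  class_2: TP=385, FN=65+92+78+69=304 → 385/689 = 0.55878
  class_3: TP=248, FN=14+18+12+12=56 → 248/304 = 0.81579
  class_4: TP=260, FN=75+77+93+87=332 → 260/592 = 0.43919
Lowest is class 'class_0' with recall = 0.3631.

0.3631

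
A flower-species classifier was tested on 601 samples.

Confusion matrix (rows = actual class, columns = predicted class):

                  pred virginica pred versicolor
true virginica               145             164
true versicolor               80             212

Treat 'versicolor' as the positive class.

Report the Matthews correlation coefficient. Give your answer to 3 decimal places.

MCC = (TP·TN − FP·FN) / √((TP+FP)(TP+FN)(TN+FP)(TN+FN))
Numerator = 212·145 − 164·80 = 17620
Denominator = √(376·292·309·225) = √7633288800 = 87368.6946
MCC = 17620 / 87368.6946 = 0.202

0.202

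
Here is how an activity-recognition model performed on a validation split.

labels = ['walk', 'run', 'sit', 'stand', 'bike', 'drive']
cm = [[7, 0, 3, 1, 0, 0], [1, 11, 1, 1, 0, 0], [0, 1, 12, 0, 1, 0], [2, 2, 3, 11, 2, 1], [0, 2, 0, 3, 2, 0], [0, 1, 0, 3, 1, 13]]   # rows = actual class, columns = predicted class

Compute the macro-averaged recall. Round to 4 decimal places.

0.6352

Per-class recall (TP/(TP+FN)):
  walk: TP=7, FN=0+3+1+0+0=4 → 7/11 = 0.63636
  run: TP=11, FN=1+1+1+0+0=3 → 11/14 = 0.78571
  sit: TP=12, FN=0+1+0+1+0=2 → 12/14 = 0.85714
  stand: TP=11, FN=2+2+3+2+1=10 → 11/21 = 0.52381
  bike: TP=2, FN=0+2+0+3+0=5 → 2/7 = 0.28571
  drive: TP=13, FN=0+1+0+3+1=5 → 13/18 = 0.72222
Macro-recall = mean = (0.63636 + 0.78571 + 0.85714 + 0.52381 + 0.28571 + 0.72222) / 6 = 0.6352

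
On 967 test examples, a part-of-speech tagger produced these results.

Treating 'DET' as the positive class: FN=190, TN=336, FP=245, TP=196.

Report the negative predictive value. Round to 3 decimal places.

0.639

NPV = TN/(TN+FN) = 336/(336+190) = 0.639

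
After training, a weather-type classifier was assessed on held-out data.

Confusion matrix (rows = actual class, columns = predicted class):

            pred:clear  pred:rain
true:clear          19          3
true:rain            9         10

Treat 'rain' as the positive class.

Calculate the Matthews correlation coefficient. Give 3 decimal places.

MCC = (TP·TN − FP·FN) / √((TP+FP)(TP+FN)(TN+FP)(TN+FN))
Numerator = 10·19 − 3·9 = 163
Denominator = √(13·19·22·28) = √152152 = 390.0667
MCC = 163 / 390.0667 = 0.418

0.418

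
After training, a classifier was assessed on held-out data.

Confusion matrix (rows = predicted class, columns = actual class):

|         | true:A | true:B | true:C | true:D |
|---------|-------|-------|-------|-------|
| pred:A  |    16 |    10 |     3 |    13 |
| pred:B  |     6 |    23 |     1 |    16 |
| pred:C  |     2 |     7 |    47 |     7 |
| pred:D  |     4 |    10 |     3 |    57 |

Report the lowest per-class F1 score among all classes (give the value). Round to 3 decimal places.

0.457

Per-class F1 score (2·TP/(2·TP+FP+FN)):
  A: TP=16, FP=10+3+13=26, FN=6+2+4=12 → 32/70 = 0.4571
  B: TP=23, FP=6+1+16=23, FN=10+7+10=27 → 46/96 = 0.4792
  C: TP=47, FP=2+7+7=16, FN=3+1+3=7 → 94/117 = 0.8034
  D: TP=57, FP=4+10+3=17, FN=13+16+7=36 → 114/167 = 0.6826
Lowest is class 'A' with F1 score = 0.457.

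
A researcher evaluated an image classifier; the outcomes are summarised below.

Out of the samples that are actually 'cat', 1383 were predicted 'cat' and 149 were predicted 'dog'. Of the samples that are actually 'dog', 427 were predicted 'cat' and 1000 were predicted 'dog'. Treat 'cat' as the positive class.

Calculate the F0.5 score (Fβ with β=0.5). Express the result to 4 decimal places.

0.7883

Fβ = (1+β²)·TP / ((1+β²)·TP + β²·FN + FP), with β²=1/4
= 1.25·1383 / (1.25·1383 + 0.25·149 + 427) = 0.7883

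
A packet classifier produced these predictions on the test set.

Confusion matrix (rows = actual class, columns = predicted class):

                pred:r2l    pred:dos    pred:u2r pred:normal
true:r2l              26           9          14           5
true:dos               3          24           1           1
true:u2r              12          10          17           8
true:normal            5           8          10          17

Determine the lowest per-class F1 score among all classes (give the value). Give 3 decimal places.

0.382

Per-class F1 score (2·TP/(2·TP+FP+FN)):
  r2l: TP=26, FP=3+12+5=20, FN=9+14+5=28 → 52/100 = 0.5200
  dos: TP=24, FP=9+10+8=27, FN=3+1+1=5 → 48/80 = 0.6000
  u2r: TP=17, FP=14+1+10=25, FN=12+10+8=30 → 34/89 = 0.3820
  normal: TP=17, FP=5+1+8=14, FN=5+8+10=23 → 34/71 = 0.4789
Lowest is class 'u2r' with F1 score = 0.382.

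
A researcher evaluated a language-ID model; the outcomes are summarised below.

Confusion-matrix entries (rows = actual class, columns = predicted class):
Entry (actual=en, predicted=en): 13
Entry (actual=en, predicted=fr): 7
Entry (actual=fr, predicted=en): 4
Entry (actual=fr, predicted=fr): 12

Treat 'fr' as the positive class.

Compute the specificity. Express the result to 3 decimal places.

Specificity = TN/(TN+FP) = 13/(13+7) = 0.650

0.650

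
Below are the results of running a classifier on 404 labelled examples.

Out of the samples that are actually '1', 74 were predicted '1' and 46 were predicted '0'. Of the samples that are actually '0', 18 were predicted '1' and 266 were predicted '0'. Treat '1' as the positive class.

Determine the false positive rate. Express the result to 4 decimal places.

FPR = FP/(FP+TN) = 18/(18+266) = 0.0634

0.0634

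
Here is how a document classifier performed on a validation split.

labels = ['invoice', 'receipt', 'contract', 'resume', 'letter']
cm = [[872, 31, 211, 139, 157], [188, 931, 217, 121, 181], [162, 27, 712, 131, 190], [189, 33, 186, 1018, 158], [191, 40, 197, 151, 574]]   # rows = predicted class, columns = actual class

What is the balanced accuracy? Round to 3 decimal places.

0.599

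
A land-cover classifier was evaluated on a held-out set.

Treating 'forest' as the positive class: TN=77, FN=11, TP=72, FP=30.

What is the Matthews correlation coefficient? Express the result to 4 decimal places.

MCC = (TP·TN − FP·FN) / √((TP+FP)(TP+FN)(TN+FP)(TN+FN))
Numerator = 72·77 − 30·11 = 5214
Denominator = √(102·83·107·88) = √79715856 = 8928.3736
MCC = 5214 / 8928.3736 = 0.5840

0.5840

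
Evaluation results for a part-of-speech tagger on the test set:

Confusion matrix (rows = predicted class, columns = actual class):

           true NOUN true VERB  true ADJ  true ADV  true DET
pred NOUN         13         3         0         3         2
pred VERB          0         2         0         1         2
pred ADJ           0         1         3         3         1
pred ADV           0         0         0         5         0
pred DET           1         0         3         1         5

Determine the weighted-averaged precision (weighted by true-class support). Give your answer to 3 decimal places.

Per-class precision (TP/(TP+FP)):
  NOUN: TP=13, FP=3+0+3+2=8 → 13/21 = 0.6190
  VERB: TP=2, FP=0+0+1+2=3 → 2/5 = 0.4000
  ADJ: TP=3, FP=0+1+3+1=5 → 3/8 = 0.3750
  ADV: TP=5, FP=0+0+0+0=0 → 5/5 = 1.0000
  DET: TP=5, FP=1+0+3+1=5 → 5/10 = 0.5000
Weighted-precision = Σ (supportᵢ/N)·precisionᵢ with N=49: (14/49)·0.6190 + (6/49)·0.4000 + (6/49)·0.3750 + (13/49)·1.0000 + (10/49)·0.5000 = 0.639

0.639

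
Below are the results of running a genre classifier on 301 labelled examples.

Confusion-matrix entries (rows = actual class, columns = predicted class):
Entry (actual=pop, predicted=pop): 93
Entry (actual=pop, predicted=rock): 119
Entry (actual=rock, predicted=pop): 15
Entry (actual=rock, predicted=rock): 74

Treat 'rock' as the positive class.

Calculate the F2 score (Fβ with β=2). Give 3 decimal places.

Fβ = (1+β²)·TP / ((1+β²)·TP + β²·FN + FP), with β²=4
= 5·74 / (5·74 + 4·15 + 119) = 0.674

0.674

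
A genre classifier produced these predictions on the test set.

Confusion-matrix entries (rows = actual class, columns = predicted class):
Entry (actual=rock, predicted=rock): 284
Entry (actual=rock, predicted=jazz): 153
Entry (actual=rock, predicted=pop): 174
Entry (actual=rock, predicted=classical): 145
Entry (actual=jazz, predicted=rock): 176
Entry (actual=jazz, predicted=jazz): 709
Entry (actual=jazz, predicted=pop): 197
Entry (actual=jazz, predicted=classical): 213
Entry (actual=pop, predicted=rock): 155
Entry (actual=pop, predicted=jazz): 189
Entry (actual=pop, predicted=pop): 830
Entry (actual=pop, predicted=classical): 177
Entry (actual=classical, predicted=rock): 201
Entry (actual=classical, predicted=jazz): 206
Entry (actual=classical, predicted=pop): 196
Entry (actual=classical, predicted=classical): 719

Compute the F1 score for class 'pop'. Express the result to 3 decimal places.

Treat 'pop' as positive and all other classes as negative.
F1 score = 2·TP/(2·TP+FP+FN).
pop: TP=830, FP=174+197+196=567, FN=155+189+177=521 → 1660/2748 = 0.6041

0.604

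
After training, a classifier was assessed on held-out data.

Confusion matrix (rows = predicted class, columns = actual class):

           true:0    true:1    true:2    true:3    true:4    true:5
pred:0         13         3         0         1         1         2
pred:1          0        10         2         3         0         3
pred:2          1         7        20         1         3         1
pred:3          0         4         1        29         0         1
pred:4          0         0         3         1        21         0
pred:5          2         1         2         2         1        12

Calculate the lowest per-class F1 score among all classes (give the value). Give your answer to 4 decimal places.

Per-class F1 score (2·TP/(2·TP+FP+FN)):
  0: TP=13, FP=3+0+1+1+2=7, FN=0+1+0+0+2=3 → 26/36 = 0.72222
  1: TP=10, FP=0+2+3+0+3=8, FN=3+7+4+0+1=15 → 20/43 = 0.46512
  2: TP=20, FP=1+7+1+3+1=13, FN=0+2+1+3+2=8 → 40/61 = 0.65574
  3: TP=29, FP=0+4+1+0+1=6, FN=1+3+1+1+2=8 → 58/72 = 0.80556
  4: TP=21, FP=0+0+3+1+0=4, FN=1+0+3+0+1=5 → 42/51 = 0.82353
  5: TP=12, FP=2+1+2+2+1=8, FN=2+3+1+1+0=7 → 24/39 = 0.61538
Lowest is class '1' with F1 score = 0.4651.

0.4651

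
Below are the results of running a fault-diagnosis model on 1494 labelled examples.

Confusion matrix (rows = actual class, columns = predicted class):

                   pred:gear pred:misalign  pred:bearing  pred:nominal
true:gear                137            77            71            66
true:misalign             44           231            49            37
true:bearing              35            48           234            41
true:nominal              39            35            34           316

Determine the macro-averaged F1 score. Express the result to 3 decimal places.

0.602

Per-class F1 score (2·TP/(2·TP+FP+FN)):
  gear: TP=137, FP=44+35+39=118, FN=77+71+66=214 → 274/606 = 0.4521
  misalign: TP=231, FP=77+48+35=160, FN=44+49+37=130 → 462/752 = 0.6144
  bearing: TP=234, FP=71+49+34=154, FN=35+48+41=124 → 468/746 = 0.6273
  nominal: TP=316, FP=66+37+41=144, FN=39+35+34=108 → 632/884 = 0.7149
Macro-F1 score = mean = (0.4521 + 0.6144 + 0.6273 + 0.7149) / 4 = 0.602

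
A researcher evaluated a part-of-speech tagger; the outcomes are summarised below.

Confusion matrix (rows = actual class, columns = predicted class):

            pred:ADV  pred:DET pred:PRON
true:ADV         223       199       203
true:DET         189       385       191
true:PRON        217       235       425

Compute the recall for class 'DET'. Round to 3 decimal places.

One-vs-rest for 'DET': TP = diagonal; FP = other classes predicted 'DET'; FN = 'DET' predicted as other.
recall = TP/(TP+FN).
DET: TP=385, FN=189+191=380 → 385/765 = 0.5033

0.503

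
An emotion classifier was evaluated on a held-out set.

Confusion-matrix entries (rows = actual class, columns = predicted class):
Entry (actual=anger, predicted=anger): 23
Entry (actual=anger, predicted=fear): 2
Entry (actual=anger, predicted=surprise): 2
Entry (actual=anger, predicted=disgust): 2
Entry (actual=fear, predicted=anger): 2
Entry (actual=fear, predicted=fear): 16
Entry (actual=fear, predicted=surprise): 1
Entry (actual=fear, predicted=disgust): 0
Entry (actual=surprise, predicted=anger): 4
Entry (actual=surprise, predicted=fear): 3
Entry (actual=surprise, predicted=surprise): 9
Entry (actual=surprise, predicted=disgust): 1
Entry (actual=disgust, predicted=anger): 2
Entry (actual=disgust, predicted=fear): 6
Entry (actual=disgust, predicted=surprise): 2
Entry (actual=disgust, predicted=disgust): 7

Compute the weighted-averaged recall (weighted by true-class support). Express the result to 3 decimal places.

0.671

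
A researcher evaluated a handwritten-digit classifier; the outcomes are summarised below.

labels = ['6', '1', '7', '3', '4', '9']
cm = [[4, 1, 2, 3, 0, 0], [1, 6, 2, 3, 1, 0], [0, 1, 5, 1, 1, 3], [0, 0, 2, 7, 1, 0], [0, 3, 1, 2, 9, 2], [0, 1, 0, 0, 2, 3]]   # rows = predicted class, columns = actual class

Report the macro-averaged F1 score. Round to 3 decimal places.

0.499

Per-class F1 score (2·TP/(2·TP+FP+FN)):
  6: TP=4, FP=1+2+3+0+0=6, FN=1+0+0+0+0=1 → 8/15 = 0.5333
  1: TP=6, FP=1+2+3+1+0=7, FN=1+1+0+3+1=6 → 12/25 = 0.4800
  7: TP=5, FP=0+1+1+1+3=6, FN=2+2+2+1+0=7 → 10/23 = 0.4348
  3: TP=7, FP=0+0+2+1+0=3, FN=3+3+1+2+0=9 → 14/26 = 0.5385
  4: TP=9, FP=0+3+1+2+2=8, FN=0+1+1+1+2=5 → 18/31 = 0.5806
  9: TP=3, FP=0+1+0+0+2=3, FN=0+0+3+0+2=5 → 6/14 = 0.4286
Macro-F1 score = mean = (0.5333 + 0.4800 + 0.4348 + 0.5385 + 0.5806 + 0.4286) / 6 = 0.499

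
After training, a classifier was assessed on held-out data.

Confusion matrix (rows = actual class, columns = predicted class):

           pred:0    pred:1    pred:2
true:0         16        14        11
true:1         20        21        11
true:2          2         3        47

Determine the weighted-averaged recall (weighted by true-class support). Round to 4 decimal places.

Per-class recall (TP/(TP+FN)):
  0: TP=16, FN=14+11=25 → 16/41 = 0.39024
  1: TP=21, FN=20+11=31 → 21/52 = 0.40385
  2: TP=47, FN=2+3=5 → 47/52 = 0.90385
Weighted-recall = Σ (supportᵢ/N)·recallᵢ with N=145: (41/145)·0.39024 + (52/145)·0.40385 + (52/145)·0.90385 = 0.5793

0.5793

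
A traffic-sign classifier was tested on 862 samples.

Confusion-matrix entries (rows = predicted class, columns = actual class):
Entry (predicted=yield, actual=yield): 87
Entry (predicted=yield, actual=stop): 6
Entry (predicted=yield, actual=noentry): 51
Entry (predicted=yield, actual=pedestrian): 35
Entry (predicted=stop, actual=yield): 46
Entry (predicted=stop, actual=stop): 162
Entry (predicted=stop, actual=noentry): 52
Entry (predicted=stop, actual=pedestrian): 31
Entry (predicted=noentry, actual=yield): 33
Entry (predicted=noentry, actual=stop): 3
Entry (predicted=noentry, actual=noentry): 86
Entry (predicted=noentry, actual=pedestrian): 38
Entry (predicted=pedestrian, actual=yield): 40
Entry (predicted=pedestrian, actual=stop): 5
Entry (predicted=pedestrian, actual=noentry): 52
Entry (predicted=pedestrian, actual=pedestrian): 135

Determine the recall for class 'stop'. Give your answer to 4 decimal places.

0.9205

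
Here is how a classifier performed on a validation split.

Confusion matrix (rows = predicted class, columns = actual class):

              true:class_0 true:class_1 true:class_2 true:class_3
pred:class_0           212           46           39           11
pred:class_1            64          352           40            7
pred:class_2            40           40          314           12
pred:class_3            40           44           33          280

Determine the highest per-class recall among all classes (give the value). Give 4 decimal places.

0.9032

Per-class recall (TP/(TP+FN)):
  class_0: TP=212, FN=64+40+40=144 → 212/356 = 0.59551
  class_1: TP=352, FN=46+40+44=130 → 352/482 = 0.73029
  class_2: TP=314, FN=39+40+33=112 → 314/426 = 0.73709
  class_3: TP=280, FN=11+7+12=30 → 280/310 = 0.90323
Highest is class 'class_3' with recall = 0.9032.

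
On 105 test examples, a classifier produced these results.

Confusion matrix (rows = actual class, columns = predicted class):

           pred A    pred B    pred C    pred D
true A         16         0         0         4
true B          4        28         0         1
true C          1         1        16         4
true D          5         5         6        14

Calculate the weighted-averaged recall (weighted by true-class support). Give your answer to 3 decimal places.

0.705

Per-class recall (TP/(TP+FN)):
  A: TP=16, FN=0+0+4=4 → 16/20 = 0.8000
  B: TP=28, FN=4+0+1=5 → 28/33 = 0.8485
  C: TP=16, FN=1+1+4=6 → 16/22 = 0.7273
  D: TP=14, FN=5+5+6=16 → 14/30 = 0.4667
Weighted-recall = Σ (supportᵢ/N)·recallᵢ with N=105: (20/105)·0.8000 + (33/105)·0.8485 + (22/105)·0.7273 + (30/105)·0.4667 = 0.705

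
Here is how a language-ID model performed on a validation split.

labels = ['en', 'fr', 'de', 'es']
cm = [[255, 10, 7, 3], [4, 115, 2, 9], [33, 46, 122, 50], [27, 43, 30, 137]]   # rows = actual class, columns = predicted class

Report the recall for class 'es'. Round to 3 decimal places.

recall = TP/(TP+FN).
es: TP=137, FN=27+43+30=100 → 137/237 = 0.5781

0.578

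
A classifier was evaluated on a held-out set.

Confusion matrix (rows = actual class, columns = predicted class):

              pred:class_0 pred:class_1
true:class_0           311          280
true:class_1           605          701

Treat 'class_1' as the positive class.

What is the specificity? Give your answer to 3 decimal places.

Specificity = TN/(TN+FP) = 311/(311+280) = 0.526

0.526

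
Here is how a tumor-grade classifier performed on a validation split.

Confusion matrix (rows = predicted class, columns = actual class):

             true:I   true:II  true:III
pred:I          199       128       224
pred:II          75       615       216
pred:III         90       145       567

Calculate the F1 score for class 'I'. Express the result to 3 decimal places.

0.435

F1 score = 2·TP/(2·TP+FP+FN).
I: TP=199, FP=128+224=352, FN=75+90=165 → 398/915 = 0.4350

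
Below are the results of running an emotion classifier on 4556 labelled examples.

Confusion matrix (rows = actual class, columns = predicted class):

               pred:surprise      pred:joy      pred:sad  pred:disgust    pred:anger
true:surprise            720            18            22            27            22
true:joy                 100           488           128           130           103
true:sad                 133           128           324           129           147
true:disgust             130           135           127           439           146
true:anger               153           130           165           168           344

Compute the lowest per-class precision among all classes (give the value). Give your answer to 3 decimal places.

0.423

Per-class precision (TP/(TP+FP)):
  surprise: TP=720, FP=100+133+130+153=516 → 720/1236 = 0.5825
  joy: TP=488, FP=18+128+135+130=411 → 488/899 = 0.5428
  sad: TP=324, FP=22+128+127+165=442 → 324/766 = 0.4230
  disgust: TP=439, FP=27+130+129+168=454 → 439/893 = 0.4916
  anger: TP=344, FP=22+103+147+146=418 → 344/762 = 0.4514
Lowest is class 'sad' with precision = 0.423.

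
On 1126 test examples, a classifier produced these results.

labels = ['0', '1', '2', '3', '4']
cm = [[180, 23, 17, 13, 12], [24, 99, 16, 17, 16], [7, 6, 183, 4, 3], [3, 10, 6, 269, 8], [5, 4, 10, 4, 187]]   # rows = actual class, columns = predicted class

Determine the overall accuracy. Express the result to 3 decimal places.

0.815

Accuracy = trace / total = (180+99+183+269+187=918) / 1126 = 918/1126 = 0.815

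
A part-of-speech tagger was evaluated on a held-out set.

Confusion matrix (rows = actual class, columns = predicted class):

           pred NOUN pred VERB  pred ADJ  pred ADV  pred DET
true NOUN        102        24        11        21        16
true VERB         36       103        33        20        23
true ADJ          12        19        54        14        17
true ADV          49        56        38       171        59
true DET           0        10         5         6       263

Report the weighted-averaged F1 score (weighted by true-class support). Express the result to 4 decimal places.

0.5888

Per-class F1 score (2·TP/(2·TP+FP+FN)):
  NOUN: TP=102, FP=36+12+49+0=97, FN=24+11+21+16=72 → 204/373 = 0.54692
  VERB: TP=103, FP=24+19+56+10=109, FN=36+33+20+23=112 → 206/427 = 0.48244
  ADJ: TP=54, FP=11+33+38+5=87, FN=12+19+14+17=62 → 108/257 = 0.42023
  ADV: TP=171, FP=21+20+14+6=61, FN=49+56+38+59=202 → 342/605 = 0.56529
  DET: TP=263, FP=16+23+17+59=115, FN=0+10+5+6=21 → 526/662 = 0.79456
Weighted-F1 score = Σ (supportᵢ/N)·F1 scoreᵢ with N=1162: (174/1162)·0.54692 + (215/1162)·0.48244 + (116/1162)·0.42023 + (373/1162)·0.56529 + (284/1162)·0.79456 = 0.5888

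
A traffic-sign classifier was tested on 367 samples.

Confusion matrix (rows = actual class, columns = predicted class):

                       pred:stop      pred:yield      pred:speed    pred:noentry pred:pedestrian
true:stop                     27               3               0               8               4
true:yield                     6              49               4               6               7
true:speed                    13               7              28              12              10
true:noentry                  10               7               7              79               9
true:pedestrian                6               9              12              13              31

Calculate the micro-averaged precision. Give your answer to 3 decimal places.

0.583

Micro-averaging pools counts across classes: ΣTP=214, ΣFP=153, ΣFN=153.
Micro-precision = TP/(TP+FP) on pooled counts = 0.583 (equals overall accuracy in single-label multiclass).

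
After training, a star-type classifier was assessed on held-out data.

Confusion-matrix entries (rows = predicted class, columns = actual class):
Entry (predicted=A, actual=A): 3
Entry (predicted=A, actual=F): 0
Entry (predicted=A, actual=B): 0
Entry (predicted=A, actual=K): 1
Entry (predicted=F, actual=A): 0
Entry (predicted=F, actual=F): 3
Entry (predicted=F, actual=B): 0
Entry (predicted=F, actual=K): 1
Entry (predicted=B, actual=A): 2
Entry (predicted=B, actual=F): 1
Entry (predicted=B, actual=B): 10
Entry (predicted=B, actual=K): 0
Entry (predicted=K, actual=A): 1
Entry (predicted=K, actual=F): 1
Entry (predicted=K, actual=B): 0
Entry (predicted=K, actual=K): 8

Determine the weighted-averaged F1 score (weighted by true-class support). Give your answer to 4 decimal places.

0.7622

Per-class F1 score (2·TP/(2·TP+FP+FN)):
  A: TP=3, FP=0+0+1=1, FN=0+2+1=3 → 6/10 = 0.60000
  F: TP=3, FP=0+0+1=1, FN=0+1+1=2 → 6/9 = 0.66667
  B: TP=10, FP=2+1+0=3, FN=0+0+0=0 → 20/23 = 0.86957
  K: TP=8, FP=1+1+0=2, FN=1+1+0=2 → 16/20 = 0.80000
Weighted-F1 score = Σ (supportᵢ/N)·F1 scoreᵢ with N=31: (6/31)·0.60000 + (5/31)·0.66667 + (10/31)·0.86957 + (10/31)·0.80000 = 0.7622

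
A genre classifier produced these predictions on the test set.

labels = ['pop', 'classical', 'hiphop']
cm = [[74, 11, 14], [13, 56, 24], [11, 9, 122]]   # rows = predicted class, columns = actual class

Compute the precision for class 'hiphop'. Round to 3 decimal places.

0.859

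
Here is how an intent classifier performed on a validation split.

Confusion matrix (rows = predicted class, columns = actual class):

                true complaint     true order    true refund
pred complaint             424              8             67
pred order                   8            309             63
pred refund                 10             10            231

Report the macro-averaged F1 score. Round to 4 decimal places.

Per-class F1 score (2·TP/(2·TP+FP+FN)):
  complaint: TP=424, FP=8+67=75, FN=8+10=18 → 848/941 = 0.90117
  order: TP=309, FP=8+63=71, FN=8+10=18 → 618/707 = 0.87412
  refund: TP=231, FP=10+10=20, FN=67+63=130 → 462/612 = 0.75490
Macro-F1 score = mean = (0.90117 + 0.87412 + 0.75490) / 3 = 0.8434

0.8434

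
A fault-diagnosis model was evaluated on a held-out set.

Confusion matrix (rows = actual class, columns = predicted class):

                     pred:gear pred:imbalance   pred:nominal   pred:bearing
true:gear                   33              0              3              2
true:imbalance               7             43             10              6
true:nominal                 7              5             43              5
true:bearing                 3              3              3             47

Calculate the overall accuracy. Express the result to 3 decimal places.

0.755

Accuracy = trace / total = (33+43+43+47=166) / 220 = 166/220 = 0.755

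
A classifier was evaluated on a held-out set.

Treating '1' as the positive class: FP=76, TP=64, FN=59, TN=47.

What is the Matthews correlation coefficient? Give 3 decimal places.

-0.099

MCC = (TP·TN − FP·FN) / √((TP+FP)(TP+FN)(TN+FP)(TN+FN))
Numerator = 64·47 − 76·59 = -1476
Denominator = √(140·123·123·106) = √224514360 = 14983.8033
MCC = -1476 / 14983.8033 = -0.099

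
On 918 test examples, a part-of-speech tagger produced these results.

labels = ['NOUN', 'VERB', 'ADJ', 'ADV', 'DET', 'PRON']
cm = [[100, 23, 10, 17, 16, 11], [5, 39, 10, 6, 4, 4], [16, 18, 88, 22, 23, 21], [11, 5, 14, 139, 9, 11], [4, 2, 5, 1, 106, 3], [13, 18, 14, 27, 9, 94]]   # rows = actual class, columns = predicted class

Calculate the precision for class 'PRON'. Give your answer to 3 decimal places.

0.653

Treat 'PRON' as positive and all other classes as negative.
precision = TP/(TP+FP).
PRON: TP=94, FP=11+4+21+11+3=50 → 94/144 = 0.6528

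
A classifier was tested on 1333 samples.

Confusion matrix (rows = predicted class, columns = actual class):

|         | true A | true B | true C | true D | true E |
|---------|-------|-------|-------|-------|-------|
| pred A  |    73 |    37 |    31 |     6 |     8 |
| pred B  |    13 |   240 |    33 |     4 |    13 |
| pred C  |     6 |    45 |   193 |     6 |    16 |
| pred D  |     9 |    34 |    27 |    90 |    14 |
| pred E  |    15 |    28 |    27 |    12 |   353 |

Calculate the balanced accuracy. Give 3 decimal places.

0.702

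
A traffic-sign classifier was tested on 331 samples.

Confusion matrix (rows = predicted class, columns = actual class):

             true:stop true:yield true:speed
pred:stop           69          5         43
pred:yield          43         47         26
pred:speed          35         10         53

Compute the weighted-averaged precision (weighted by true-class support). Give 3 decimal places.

0.537

Per-class precision (TP/(TP+FP)):
  stop: TP=69, FP=5+43=48 → 69/117 = 0.5897
  yield: TP=47, FP=43+26=69 → 47/116 = 0.4052
  speed: TP=53, FP=35+10=45 → 53/98 = 0.5408
Weighted-precision = Σ (supportᵢ/N)·precisionᵢ with N=331: (147/331)·0.5897 + (62/331)·0.4052 + (122/331)·0.5408 = 0.537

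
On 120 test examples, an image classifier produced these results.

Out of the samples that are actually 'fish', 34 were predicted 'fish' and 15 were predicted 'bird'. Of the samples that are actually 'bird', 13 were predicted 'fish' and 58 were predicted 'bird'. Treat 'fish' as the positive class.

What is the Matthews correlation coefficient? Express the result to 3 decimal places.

MCC = (TP·TN − FP·FN) / √((TP+FP)(TP+FN)(TN+FP)(TN+FN))
Numerator = 34·58 − 13·15 = 1777
Denominator = √(47·49·71·73) = √11936449 = 3454.9166
MCC = 1777 / 3454.9166 = 0.514

0.514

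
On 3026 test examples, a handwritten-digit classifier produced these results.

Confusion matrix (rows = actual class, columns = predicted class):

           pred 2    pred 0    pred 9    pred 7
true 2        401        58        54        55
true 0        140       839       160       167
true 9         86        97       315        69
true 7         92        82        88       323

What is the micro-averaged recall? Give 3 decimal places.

0.621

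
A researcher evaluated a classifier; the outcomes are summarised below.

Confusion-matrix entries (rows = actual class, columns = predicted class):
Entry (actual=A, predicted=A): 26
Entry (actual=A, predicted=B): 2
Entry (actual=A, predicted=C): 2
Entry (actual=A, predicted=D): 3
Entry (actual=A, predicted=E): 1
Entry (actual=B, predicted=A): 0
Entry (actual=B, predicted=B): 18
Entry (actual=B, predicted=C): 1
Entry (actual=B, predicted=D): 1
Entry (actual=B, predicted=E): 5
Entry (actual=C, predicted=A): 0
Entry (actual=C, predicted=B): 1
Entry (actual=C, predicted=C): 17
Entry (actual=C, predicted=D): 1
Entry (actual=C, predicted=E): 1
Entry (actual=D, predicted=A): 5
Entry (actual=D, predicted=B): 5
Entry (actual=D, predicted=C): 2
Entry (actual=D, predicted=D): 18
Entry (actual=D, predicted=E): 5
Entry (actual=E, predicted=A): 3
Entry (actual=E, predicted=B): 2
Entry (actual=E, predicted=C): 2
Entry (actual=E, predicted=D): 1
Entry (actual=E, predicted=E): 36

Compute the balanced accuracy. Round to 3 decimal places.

Balanced accuracy = mean of per-class recall.
  A: recall = 26/34 = 0.7647
  B: recall = 18/25 = 0.7200
  C: recall = 17/20 = 0.8500
  D: recall = 18/35 = 0.5143
  E: recall = 36/44 = 0.8182
Mean = (0.7647 + 0.7200 + 0.8500 + 0.5143 + 0.8182) / 5 = 0.733

0.733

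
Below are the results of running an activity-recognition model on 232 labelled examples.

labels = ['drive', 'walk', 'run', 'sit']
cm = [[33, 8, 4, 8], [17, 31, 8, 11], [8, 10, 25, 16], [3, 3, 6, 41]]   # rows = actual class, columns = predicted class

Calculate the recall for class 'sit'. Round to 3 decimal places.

0.774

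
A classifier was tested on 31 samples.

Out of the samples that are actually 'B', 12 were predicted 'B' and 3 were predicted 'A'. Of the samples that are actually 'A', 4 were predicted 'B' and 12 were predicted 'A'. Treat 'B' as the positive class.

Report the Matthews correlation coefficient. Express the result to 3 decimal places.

MCC = (TP·TN − FP·FN) / √((TP+FP)(TP+FN)(TN+FP)(TN+FN))
Numerator = 12·12 − 4·3 = 132
Denominator = √(16·15·16·15) = √57600 = 240.0000
MCC = 132 / 240.0000 = 0.550

0.550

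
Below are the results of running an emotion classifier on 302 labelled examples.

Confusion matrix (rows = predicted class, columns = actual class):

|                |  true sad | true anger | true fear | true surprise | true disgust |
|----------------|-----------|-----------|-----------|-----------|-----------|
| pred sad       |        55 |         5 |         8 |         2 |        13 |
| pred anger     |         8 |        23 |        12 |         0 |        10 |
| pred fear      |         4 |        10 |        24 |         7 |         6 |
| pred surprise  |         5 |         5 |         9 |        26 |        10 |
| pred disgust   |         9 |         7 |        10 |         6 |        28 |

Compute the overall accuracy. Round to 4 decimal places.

0.5166

Accuracy = trace / total = (55+23+24+26+28=156) / 302 = 156/302 = 0.5166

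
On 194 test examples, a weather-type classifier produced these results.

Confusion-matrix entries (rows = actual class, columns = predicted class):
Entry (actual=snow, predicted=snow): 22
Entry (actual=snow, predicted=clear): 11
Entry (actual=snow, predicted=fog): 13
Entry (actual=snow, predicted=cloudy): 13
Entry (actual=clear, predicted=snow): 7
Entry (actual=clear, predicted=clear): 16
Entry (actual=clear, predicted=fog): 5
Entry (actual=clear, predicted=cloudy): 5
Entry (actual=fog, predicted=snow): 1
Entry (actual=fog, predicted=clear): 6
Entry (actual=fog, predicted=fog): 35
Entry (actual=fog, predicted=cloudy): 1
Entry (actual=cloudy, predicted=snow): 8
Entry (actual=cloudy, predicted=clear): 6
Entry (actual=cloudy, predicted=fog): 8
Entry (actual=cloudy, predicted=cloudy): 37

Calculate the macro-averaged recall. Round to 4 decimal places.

Per-class recall (TP/(TP+FN)):
  snow: TP=22, FN=11+13+13=37 → 22/59 = 0.37288
  clear: TP=16, FN=7+5+5=17 → 16/33 = 0.48485
  fog: TP=35, FN=1+6+1=8 → 35/43 = 0.81395
  cloudy: TP=37, FN=8+6+8=22 → 37/59 = 0.62712
Macro-recall = mean = (0.37288 + 0.48485 + 0.81395 + 0.62712) / 4 = 0.5747

0.5747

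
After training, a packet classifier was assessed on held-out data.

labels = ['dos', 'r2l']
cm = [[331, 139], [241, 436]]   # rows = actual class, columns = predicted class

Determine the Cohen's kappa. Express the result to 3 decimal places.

0.337

Observed agreement pₒ = trace/N = 767/1147 = 0.6687
Expected agreement pₑ = Σ (rowᵢ·colᵢ)/N² = (470·572 + 677·575)/1147² = 0.5002
κ = (pₒ − pₑ)/(1 − pₑ) = (0.6687 − 0.5002)/(1 − 0.5002) = 0.337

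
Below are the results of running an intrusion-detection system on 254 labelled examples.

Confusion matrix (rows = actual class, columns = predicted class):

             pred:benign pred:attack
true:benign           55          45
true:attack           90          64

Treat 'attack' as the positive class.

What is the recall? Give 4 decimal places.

Recall = TP/(TP+FN) = 64/(64+90) = 64/154 = 0.4156

0.4156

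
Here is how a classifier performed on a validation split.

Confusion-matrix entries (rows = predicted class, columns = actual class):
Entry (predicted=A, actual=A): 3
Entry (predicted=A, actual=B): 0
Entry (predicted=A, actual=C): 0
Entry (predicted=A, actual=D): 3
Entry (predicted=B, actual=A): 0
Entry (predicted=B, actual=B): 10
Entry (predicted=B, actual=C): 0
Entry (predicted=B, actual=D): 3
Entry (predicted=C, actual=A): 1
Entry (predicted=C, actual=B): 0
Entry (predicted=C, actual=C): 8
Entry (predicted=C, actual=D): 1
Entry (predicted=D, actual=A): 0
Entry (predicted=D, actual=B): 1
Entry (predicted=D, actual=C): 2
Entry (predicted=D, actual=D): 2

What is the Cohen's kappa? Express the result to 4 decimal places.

0.5569

Observed agreement pₒ = trace/N = 23/34 = 0.67647
Expected agreement pₑ = Σ (rowᵢ·colᵢ)/N² = (4·6 + 11·13 + 10·10 + 9·5)/34² = 0.26990
κ = (pₒ − pₑ)/(1 − pₑ) = (0.67647 − 0.26990)/(1 − 0.26990) = 0.5569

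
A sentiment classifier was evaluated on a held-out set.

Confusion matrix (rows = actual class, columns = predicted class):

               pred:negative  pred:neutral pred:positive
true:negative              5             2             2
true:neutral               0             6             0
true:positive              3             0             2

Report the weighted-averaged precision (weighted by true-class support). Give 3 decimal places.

0.631

Per-class precision (TP/(TP+FP)):
  negative: TP=5, FP=0+3=3 → 5/8 = 0.6250
  neutral: TP=6, FP=2+0=2 → 6/8 = 0.7500
  positive: TP=2, FP=2+0=2 → 2/4 = 0.5000
Weighted-precision = Σ (supportᵢ/N)·precisionᵢ with N=20: (9/20)·0.6250 + (6/20)·0.7500 + (5/20)·0.5000 = 0.631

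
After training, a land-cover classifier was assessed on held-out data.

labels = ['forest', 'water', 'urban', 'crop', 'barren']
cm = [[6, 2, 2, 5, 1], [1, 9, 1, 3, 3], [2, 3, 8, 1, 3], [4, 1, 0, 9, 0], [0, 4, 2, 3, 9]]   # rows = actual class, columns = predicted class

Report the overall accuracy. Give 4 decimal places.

Accuracy = trace / total = (6+9+8+9+9=41) / 82 = 41/82 = 0.5000

0.5000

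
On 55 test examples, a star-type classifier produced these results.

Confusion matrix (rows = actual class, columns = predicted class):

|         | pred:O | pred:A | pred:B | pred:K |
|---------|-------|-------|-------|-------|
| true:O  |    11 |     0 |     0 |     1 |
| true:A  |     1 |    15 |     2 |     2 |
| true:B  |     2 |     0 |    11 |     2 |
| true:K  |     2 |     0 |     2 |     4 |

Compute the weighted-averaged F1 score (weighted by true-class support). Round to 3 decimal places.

Per-class F1 score (2·TP/(2·TP+FP+FN)):
  O: TP=11, FP=1+2+2=5, FN=0+0+1=1 → 22/28 = 0.7857
  A: TP=15, FP=0+0+0=0, FN=1+2+2=5 → 30/35 = 0.8571
  B: TP=11, FP=0+2+2=4, FN=2+0+2=4 → 22/30 = 0.7333
  K: TP=4, FP=1+2+2=5, FN=2+0+2=4 → 8/17 = 0.4706
Weighted-F1 score = Σ (supportᵢ/N)·F1 scoreᵢ with N=55: (12/55)·0.7857 + (20/55)·0.8571 + (15/55)·0.7333 + (8/55)·0.4706 = 0.752

0.752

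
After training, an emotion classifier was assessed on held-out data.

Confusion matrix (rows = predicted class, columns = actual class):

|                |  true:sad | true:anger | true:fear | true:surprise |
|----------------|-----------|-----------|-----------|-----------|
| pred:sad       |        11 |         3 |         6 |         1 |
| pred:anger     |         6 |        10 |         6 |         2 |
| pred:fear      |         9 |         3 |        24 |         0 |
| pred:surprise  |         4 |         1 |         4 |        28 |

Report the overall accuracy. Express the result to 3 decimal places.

0.619

Accuracy = trace / total = (11+10+24+28=73) / 118 = 73/118 = 0.619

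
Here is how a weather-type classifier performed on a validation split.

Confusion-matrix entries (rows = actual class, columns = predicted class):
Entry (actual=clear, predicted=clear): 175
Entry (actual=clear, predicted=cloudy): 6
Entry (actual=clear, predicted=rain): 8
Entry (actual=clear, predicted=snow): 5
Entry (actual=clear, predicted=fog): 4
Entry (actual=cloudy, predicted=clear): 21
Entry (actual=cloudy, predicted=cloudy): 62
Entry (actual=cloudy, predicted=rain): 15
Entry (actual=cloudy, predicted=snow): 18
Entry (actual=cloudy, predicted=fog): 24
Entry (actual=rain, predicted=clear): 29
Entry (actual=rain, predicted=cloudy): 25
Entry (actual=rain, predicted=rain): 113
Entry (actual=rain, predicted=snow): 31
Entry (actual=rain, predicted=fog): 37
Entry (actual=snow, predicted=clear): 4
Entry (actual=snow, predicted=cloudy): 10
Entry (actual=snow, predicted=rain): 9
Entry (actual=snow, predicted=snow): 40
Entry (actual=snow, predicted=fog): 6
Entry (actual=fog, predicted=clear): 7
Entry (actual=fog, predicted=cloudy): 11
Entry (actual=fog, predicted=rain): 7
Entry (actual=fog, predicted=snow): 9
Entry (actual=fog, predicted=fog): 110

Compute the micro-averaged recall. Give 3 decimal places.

Micro-averaging pools counts across classes: ΣTP=500, ΣFP=286, ΣFN=286.
Micro-recall = TP/(TP+FN) on pooled counts = 0.636 (equals overall accuracy in single-label multiclass).

0.636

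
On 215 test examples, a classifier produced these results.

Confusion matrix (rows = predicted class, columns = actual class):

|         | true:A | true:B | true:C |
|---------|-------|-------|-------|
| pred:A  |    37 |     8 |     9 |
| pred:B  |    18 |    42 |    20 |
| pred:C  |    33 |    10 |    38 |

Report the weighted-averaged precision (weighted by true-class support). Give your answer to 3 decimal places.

Per-class precision (TP/(TP+FP)):
  A: TP=37, FP=8+9=17 → 37/54 = 0.6852
  B: TP=42, FP=18+20=38 → 42/80 = 0.5250
  C: TP=38, FP=33+10=43 → 38/81 = 0.4691
Weighted-precision = Σ (supportᵢ/N)·precisionᵢ with N=215: (88/215)·0.6852 + (60/215)·0.5250 + (67/215)·0.4691 = 0.573

0.573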